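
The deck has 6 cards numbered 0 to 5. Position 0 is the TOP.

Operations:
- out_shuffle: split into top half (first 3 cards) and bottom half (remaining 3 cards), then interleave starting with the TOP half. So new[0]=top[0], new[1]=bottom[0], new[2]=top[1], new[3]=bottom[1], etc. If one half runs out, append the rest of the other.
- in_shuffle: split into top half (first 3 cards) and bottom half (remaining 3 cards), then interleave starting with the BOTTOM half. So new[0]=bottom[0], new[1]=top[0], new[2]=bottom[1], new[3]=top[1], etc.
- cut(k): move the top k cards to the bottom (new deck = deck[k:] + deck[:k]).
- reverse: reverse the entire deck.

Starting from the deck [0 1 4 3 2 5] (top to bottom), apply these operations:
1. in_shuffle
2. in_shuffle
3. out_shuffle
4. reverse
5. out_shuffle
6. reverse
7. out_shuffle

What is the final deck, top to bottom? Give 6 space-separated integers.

After op 1 (in_shuffle): [3 0 2 1 5 4]
After op 2 (in_shuffle): [1 3 5 0 4 2]
After op 3 (out_shuffle): [1 0 3 4 5 2]
After op 4 (reverse): [2 5 4 3 0 1]
After op 5 (out_shuffle): [2 3 5 0 4 1]
After op 6 (reverse): [1 4 0 5 3 2]
After op 7 (out_shuffle): [1 5 4 3 0 2]

Answer: 1 5 4 3 0 2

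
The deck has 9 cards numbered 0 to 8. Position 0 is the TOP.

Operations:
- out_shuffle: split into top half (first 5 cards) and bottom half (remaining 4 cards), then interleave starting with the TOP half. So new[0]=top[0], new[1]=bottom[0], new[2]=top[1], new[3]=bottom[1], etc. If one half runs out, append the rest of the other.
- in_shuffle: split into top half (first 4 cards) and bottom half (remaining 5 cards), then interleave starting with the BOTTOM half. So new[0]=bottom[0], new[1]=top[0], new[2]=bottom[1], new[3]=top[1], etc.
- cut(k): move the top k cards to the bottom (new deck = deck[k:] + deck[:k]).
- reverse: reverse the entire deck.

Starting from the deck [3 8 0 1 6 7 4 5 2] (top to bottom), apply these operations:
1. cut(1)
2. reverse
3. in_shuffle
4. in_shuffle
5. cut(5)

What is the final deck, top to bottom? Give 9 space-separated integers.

Answer: 6 4 2 8 1 7 5 3 0

Derivation:
After op 1 (cut(1)): [8 0 1 6 7 4 5 2 3]
After op 2 (reverse): [3 2 5 4 7 6 1 0 8]
After op 3 (in_shuffle): [7 3 6 2 1 5 0 4 8]
After op 4 (in_shuffle): [1 7 5 3 0 6 4 2 8]
After op 5 (cut(5)): [6 4 2 8 1 7 5 3 0]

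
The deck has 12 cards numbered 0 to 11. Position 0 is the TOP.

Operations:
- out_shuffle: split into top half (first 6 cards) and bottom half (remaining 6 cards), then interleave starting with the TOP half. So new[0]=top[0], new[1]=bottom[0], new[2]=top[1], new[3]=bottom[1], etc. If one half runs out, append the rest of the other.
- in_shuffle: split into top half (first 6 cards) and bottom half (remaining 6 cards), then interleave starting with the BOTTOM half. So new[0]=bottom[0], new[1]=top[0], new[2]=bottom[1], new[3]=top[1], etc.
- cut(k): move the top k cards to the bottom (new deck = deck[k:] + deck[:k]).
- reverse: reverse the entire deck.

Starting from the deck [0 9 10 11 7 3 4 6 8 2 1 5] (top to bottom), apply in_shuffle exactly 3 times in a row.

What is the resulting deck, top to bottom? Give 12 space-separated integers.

After op 1 (in_shuffle): [4 0 6 9 8 10 2 11 1 7 5 3]
After op 2 (in_shuffle): [2 4 11 0 1 6 7 9 5 8 3 10]
After op 3 (in_shuffle): [7 2 9 4 5 11 8 0 3 1 10 6]

Answer: 7 2 9 4 5 11 8 0 3 1 10 6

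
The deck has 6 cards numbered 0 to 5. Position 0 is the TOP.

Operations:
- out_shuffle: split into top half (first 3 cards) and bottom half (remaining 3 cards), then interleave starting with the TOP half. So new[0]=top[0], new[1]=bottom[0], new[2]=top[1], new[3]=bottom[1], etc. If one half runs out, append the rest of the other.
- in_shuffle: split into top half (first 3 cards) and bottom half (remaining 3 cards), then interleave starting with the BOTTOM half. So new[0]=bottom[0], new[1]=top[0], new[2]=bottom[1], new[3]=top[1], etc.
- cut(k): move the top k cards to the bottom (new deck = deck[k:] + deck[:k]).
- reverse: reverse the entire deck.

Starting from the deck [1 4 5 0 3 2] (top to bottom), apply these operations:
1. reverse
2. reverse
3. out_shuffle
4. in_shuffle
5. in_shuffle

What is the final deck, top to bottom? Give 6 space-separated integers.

After op 1 (reverse): [2 3 0 5 4 1]
After op 2 (reverse): [1 4 5 0 3 2]
After op 3 (out_shuffle): [1 0 4 3 5 2]
After op 4 (in_shuffle): [3 1 5 0 2 4]
After op 5 (in_shuffle): [0 3 2 1 4 5]

Answer: 0 3 2 1 4 5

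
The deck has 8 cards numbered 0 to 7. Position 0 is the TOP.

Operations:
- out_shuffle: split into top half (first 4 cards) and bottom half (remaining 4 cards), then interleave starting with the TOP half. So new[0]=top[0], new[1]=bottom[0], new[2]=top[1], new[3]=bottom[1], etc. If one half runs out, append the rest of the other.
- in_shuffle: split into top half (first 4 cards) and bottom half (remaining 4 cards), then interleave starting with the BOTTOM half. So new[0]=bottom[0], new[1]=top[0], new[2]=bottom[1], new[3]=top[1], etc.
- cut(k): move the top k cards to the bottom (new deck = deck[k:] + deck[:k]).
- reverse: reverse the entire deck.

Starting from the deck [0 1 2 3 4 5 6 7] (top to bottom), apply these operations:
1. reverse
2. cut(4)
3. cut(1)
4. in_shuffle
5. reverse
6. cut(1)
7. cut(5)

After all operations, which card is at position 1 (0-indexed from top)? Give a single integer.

Answer: 6

Derivation:
After op 1 (reverse): [7 6 5 4 3 2 1 0]
After op 2 (cut(4)): [3 2 1 0 7 6 5 4]
After op 3 (cut(1)): [2 1 0 7 6 5 4 3]
After op 4 (in_shuffle): [6 2 5 1 4 0 3 7]
After op 5 (reverse): [7 3 0 4 1 5 2 6]
After op 6 (cut(1)): [3 0 4 1 5 2 6 7]
After op 7 (cut(5)): [2 6 7 3 0 4 1 5]
Position 1: card 6.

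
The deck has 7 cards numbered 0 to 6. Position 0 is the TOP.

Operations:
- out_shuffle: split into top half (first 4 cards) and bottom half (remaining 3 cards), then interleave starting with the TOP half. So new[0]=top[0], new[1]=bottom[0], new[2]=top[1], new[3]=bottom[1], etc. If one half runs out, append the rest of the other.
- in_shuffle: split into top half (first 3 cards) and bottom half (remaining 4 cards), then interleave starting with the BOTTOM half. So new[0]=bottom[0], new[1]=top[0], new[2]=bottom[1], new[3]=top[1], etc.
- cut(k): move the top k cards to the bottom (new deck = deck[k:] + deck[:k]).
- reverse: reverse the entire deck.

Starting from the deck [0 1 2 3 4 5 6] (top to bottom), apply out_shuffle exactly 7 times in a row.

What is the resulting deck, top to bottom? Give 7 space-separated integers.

After op 1 (out_shuffle): [0 4 1 5 2 6 3]
After op 2 (out_shuffle): [0 2 4 6 1 3 5]
After op 3 (out_shuffle): [0 1 2 3 4 5 6]
After op 4 (out_shuffle): [0 4 1 5 2 6 3]
After op 5 (out_shuffle): [0 2 4 6 1 3 5]
After op 6 (out_shuffle): [0 1 2 3 4 5 6]
After op 7 (out_shuffle): [0 4 1 5 2 6 3]

Answer: 0 4 1 5 2 6 3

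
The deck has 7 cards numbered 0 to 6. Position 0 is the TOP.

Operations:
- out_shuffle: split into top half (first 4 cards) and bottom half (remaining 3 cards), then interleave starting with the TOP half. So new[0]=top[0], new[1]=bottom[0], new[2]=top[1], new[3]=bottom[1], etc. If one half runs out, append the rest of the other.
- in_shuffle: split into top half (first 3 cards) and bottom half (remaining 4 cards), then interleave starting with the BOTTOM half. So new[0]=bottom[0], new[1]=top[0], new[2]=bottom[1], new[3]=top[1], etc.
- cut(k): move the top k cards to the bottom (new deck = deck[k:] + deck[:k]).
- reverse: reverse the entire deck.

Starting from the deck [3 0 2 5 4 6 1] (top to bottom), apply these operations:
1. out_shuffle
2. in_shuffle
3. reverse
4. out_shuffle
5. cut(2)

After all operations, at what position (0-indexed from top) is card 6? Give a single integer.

After op 1 (out_shuffle): [3 4 0 6 2 1 5]
After op 2 (in_shuffle): [6 3 2 4 1 0 5]
After op 3 (reverse): [5 0 1 4 2 3 6]
After op 4 (out_shuffle): [5 2 0 3 1 6 4]
After op 5 (cut(2)): [0 3 1 6 4 5 2]
Card 6 is at position 3.

Answer: 3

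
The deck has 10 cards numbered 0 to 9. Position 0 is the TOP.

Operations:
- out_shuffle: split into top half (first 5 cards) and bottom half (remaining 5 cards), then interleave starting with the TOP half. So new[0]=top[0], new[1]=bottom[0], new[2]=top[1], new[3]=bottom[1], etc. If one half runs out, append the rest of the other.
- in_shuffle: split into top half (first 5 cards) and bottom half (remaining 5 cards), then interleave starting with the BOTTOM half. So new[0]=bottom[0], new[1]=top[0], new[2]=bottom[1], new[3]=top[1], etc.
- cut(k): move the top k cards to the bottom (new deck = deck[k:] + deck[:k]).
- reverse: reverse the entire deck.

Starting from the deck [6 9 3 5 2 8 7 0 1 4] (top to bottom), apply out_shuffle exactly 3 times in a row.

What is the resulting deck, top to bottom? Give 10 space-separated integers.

After op 1 (out_shuffle): [6 8 9 7 3 0 5 1 2 4]
After op 2 (out_shuffle): [6 0 8 5 9 1 7 2 3 4]
After op 3 (out_shuffle): [6 1 0 7 8 2 5 3 9 4]

Answer: 6 1 0 7 8 2 5 3 9 4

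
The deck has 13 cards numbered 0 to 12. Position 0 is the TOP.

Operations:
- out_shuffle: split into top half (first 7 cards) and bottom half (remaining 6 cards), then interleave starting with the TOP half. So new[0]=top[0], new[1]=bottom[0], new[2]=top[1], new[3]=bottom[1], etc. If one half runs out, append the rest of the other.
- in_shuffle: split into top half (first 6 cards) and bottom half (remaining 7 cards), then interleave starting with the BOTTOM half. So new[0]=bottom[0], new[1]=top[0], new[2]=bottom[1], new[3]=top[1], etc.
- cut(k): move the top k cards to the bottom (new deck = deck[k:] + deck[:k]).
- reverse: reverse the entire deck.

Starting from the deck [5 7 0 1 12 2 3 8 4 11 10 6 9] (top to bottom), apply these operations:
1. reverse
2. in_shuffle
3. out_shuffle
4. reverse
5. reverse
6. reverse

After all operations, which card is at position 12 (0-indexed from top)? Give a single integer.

Answer: 3

Derivation:
After op 1 (reverse): [9 6 10 11 4 8 3 2 12 1 0 7 5]
After op 2 (in_shuffle): [3 9 2 6 12 10 1 11 0 4 7 8 5]
After op 3 (out_shuffle): [3 11 9 0 2 4 6 7 12 8 10 5 1]
After op 4 (reverse): [1 5 10 8 12 7 6 4 2 0 9 11 3]
After op 5 (reverse): [3 11 9 0 2 4 6 7 12 8 10 5 1]
After op 6 (reverse): [1 5 10 8 12 7 6 4 2 0 9 11 3]
Position 12: card 3.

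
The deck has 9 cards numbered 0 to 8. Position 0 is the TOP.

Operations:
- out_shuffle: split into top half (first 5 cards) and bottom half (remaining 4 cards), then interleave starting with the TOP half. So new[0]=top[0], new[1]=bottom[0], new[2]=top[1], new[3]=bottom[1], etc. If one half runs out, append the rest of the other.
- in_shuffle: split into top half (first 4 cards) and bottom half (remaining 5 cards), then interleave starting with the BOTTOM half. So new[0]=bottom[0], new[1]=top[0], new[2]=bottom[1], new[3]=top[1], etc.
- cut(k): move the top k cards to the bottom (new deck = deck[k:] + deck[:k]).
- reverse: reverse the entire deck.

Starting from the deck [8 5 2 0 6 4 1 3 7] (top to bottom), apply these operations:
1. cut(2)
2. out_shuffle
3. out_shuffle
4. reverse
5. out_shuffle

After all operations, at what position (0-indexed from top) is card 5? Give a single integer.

Answer: 6

Derivation:
After op 1 (cut(2)): [2 0 6 4 1 3 7 8 5]
After op 2 (out_shuffle): [2 3 0 7 6 8 4 5 1]
After op 3 (out_shuffle): [2 8 3 4 0 5 7 1 6]
After op 4 (reverse): [6 1 7 5 0 4 3 8 2]
After op 5 (out_shuffle): [6 4 1 3 7 8 5 2 0]
Card 5 is at position 6.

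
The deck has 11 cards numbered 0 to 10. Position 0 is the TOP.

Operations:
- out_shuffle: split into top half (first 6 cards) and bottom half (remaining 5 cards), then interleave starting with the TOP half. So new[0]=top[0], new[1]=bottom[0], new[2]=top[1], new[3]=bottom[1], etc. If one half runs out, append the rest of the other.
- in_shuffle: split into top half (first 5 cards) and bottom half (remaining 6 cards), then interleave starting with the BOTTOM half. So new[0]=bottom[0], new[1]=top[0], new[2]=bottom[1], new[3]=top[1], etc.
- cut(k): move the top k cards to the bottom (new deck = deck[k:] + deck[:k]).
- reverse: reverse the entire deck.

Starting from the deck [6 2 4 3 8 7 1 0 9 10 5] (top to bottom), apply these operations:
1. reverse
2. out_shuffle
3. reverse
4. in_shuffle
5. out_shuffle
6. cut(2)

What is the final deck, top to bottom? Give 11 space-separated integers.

Answer: 7 2 9 8 6 0 3 5 1 4 10

Derivation:
After op 1 (reverse): [5 10 9 0 1 7 8 3 4 2 6]
After op 2 (out_shuffle): [5 8 10 3 9 4 0 2 1 6 7]
After op 3 (reverse): [7 6 1 2 0 4 9 3 10 8 5]
After op 4 (in_shuffle): [4 7 9 6 3 1 10 2 8 0 5]
After op 5 (out_shuffle): [4 10 7 2 9 8 6 0 3 5 1]
After op 6 (cut(2)): [7 2 9 8 6 0 3 5 1 4 10]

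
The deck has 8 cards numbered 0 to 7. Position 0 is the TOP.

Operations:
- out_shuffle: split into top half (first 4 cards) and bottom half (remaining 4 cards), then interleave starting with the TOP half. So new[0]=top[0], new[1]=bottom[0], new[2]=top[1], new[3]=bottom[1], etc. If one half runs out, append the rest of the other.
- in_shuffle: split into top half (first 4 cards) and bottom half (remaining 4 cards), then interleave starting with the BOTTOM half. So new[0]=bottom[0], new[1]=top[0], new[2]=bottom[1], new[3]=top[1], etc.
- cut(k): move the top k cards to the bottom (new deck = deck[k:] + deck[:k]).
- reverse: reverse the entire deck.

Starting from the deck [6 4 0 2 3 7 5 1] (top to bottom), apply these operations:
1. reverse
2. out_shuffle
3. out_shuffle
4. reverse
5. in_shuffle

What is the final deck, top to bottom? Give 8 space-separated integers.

After op 1 (reverse): [1 5 7 3 2 0 4 6]
After op 2 (out_shuffle): [1 2 5 0 7 4 3 6]
After op 3 (out_shuffle): [1 7 2 4 5 3 0 6]
After op 4 (reverse): [6 0 3 5 4 2 7 1]
After op 5 (in_shuffle): [4 6 2 0 7 3 1 5]

Answer: 4 6 2 0 7 3 1 5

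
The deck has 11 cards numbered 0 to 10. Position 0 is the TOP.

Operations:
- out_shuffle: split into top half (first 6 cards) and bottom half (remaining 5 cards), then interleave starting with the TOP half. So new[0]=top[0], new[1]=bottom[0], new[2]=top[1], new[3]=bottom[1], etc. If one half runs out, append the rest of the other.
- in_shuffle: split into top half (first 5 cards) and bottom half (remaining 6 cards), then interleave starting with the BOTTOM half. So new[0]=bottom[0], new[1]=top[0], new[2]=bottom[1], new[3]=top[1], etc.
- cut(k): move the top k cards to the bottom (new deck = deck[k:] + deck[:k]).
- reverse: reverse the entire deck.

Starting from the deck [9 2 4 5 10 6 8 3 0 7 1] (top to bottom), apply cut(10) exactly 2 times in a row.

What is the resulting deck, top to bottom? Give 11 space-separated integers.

After op 1 (cut(10)): [1 9 2 4 5 10 6 8 3 0 7]
After op 2 (cut(10)): [7 1 9 2 4 5 10 6 8 3 0]

Answer: 7 1 9 2 4 5 10 6 8 3 0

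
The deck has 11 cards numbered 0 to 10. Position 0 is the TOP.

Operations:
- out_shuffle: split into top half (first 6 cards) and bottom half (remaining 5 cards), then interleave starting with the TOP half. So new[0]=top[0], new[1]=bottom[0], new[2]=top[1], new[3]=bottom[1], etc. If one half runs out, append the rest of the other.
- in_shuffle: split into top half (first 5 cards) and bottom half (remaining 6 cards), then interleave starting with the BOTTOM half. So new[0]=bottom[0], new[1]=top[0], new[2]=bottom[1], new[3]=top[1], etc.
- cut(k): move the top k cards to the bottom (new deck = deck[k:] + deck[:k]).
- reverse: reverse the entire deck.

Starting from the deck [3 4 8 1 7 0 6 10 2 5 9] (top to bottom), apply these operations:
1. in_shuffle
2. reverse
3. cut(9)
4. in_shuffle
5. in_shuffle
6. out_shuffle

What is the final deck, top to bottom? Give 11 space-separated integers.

After op 1 (in_shuffle): [0 3 6 4 10 8 2 1 5 7 9]
After op 2 (reverse): [9 7 5 1 2 8 10 4 6 3 0]
After op 3 (cut(9)): [3 0 9 7 5 1 2 8 10 4 6]
After op 4 (in_shuffle): [1 3 2 0 8 9 10 7 4 5 6]
After op 5 (in_shuffle): [9 1 10 3 7 2 4 0 5 8 6]
After op 6 (out_shuffle): [9 4 1 0 10 5 3 8 7 6 2]

Answer: 9 4 1 0 10 5 3 8 7 6 2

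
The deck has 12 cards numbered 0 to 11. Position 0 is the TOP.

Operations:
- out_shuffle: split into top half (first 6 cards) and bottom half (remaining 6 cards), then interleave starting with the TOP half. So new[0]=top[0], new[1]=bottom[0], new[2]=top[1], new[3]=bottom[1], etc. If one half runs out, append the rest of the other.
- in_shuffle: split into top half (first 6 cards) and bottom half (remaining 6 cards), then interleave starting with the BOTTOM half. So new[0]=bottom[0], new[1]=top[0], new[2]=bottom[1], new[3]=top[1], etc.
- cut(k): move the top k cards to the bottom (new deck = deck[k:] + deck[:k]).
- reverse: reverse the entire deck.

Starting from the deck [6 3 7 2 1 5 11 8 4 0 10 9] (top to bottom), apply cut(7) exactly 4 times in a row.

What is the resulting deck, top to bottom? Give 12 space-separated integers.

Answer: 1 5 11 8 4 0 10 9 6 3 7 2

Derivation:
After op 1 (cut(7)): [8 4 0 10 9 6 3 7 2 1 5 11]
After op 2 (cut(7)): [7 2 1 5 11 8 4 0 10 9 6 3]
After op 3 (cut(7)): [0 10 9 6 3 7 2 1 5 11 8 4]
After op 4 (cut(7)): [1 5 11 8 4 0 10 9 6 3 7 2]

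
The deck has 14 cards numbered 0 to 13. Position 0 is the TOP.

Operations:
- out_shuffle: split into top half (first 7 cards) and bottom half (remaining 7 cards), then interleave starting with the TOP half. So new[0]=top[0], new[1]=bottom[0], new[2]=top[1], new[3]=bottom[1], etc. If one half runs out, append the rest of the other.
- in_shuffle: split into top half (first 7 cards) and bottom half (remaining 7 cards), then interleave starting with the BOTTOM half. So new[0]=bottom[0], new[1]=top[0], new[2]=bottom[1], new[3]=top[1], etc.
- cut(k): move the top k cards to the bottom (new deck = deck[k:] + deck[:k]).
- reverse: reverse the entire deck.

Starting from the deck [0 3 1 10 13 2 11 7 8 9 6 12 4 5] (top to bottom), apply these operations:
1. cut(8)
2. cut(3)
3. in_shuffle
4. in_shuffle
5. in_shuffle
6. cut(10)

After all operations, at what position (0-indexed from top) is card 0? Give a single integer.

After op 1 (cut(8)): [8 9 6 12 4 5 0 3 1 10 13 2 11 7]
After op 2 (cut(3)): [12 4 5 0 3 1 10 13 2 11 7 8 9 6]
After op 3 (in_shuffle): [13 12 2 4 11 5 7 0 8 3 9 1 6 10]
After op 4 (in_shuffle): [0 13 8 12 3 2 9 4 1 11 6 5 10 7]
After op 5 (in_shuffle): [4 0 1 13 11 8 6 12 5 3 10 2 7 9]
After op 6 (cut(10)): [10 2 7 9 4 0 1 13 11 8 6 12 5 3]
Card 0 is at position 5.

Answer: 5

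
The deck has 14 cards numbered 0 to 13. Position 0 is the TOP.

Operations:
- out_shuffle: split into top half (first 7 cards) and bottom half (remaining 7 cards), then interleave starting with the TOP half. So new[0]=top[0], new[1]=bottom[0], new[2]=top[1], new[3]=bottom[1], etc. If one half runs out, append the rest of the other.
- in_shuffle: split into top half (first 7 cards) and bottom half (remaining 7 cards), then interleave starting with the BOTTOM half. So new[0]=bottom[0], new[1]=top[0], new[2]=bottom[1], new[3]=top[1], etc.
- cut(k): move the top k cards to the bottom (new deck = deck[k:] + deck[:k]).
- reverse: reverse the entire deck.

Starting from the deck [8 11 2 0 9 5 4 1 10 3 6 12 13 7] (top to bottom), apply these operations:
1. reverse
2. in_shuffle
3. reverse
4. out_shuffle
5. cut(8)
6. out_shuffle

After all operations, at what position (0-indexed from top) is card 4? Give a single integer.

After op 1 (reverse): [7 13 12 6 3 10 1 4 5 9 0 2 11 8]
After op 2 (in_shuffle): [4 7 5 13 9 12 0 6 2 3 11 10 8 1]
After op 3 (reverse): [1 8 10 11 3 2 6 0 12 9 13 5 7 4]
After op 4 (out_shuffle): [1 0 8 12 10 9 11 13 3 5 2 7 6 4]
After op 5 (cut(8)): [3 5 2 7 6 4 1 0 8 12 10 9 11 13]
After op 6 (out_shuffle): [3 0 5 8 2 12 7 10 6 9 4 11 1 13]
Card 4 is at position 10.

Answer: 10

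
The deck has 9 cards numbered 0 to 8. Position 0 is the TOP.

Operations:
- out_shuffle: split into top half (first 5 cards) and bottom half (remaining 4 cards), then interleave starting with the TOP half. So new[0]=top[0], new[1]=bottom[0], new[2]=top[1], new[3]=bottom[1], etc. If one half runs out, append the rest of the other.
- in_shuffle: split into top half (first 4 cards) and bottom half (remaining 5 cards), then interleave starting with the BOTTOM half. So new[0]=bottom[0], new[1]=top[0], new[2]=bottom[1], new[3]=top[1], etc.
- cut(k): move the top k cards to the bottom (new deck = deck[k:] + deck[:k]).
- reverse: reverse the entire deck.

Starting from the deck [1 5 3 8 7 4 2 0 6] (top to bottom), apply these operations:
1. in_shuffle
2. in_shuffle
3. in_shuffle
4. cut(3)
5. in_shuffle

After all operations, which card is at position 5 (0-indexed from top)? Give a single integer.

After op 1 (in_shuffle): [7 1 4 5 2 3 0 8 6]
After op 2 (in_shuffle): [2 7 3 1 0 4 8 5 6]
After op 3 (in_shuffle): [0 2 4 7 8 3 5 1 6]
After op 4 (cut(3)): [7 8 3 5 1 6 0 2 4]
After op 5 (in_shuffle): [1 7 6 8 0 3 2 5 4]
Position 5: card 3.

Answer: 3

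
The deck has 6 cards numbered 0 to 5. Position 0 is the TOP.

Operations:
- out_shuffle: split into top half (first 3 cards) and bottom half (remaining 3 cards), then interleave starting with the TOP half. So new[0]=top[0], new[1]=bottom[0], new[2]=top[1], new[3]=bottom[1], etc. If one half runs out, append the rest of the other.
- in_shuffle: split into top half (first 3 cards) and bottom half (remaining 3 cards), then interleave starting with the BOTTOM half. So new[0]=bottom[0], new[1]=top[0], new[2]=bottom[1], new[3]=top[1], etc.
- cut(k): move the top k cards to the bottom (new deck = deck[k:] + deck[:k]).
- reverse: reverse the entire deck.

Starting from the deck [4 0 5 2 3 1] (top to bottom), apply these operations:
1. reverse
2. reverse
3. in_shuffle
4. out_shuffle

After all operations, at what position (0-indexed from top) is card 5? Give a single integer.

Answer: 5

Derivation:
After op 1 (reverse): [1 3 2 5 0 4]
After op 2 (reverse): [4 0 5 2 3 1]
After op 3 (in_shuffle): [2 4 3 0 1 5]
After op 4 (out_shuffle): [2 0 4 1 3 5]
Card 5 is at position 5.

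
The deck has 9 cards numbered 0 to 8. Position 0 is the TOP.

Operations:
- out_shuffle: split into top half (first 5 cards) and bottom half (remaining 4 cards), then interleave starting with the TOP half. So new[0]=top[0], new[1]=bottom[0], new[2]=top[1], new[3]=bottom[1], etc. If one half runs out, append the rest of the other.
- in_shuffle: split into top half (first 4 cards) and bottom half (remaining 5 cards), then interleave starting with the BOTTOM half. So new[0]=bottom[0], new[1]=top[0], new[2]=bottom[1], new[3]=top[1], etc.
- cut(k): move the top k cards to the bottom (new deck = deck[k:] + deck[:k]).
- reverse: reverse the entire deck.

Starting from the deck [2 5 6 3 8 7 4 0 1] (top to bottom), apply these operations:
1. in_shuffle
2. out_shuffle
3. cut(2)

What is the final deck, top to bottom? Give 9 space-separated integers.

Answer: 2 0 7 3 5 1 4 8 6

Derivation:
After op 1 (in_shuffle): [8 2 7 5 4 6 0 3 1]
After op 2 (out_shuffle): [8 6 2 0 7 3 5 1 4]
After op 3 (cut(2)): [2 0 7 3 5 1 4 8 6]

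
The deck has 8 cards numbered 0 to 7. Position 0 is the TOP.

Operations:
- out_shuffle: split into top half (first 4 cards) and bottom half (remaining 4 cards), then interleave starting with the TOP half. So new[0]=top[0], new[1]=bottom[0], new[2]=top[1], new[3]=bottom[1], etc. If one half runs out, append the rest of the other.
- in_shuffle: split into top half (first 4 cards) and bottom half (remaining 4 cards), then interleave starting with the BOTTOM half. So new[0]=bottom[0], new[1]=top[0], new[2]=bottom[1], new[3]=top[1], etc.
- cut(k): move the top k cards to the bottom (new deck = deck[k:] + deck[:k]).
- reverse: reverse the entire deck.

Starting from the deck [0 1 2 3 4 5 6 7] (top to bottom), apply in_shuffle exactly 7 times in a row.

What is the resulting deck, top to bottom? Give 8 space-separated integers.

After op 1 (in_shuffle): [4 0 5 1 6 2 7 3]
After op 2 (in_shuffle): [6 4 2 0 7 5 3 1]
After op 3 (in_shuffle): [7 6 5 4 3 2 1 0]
After op 4 (in_shuffle): [3 7 2 6 1 5 0 4]
After op 5 (in_shuffle): [1 3 5 7 0 2 4 6]
After op 6 (in_shuffle): [0 1 2 3 4 5 6 7]
After op 7 (in_shuffle): [4 0 5 1 6 2 7 3]

Answer: 4 0 5 1 6 2 7 3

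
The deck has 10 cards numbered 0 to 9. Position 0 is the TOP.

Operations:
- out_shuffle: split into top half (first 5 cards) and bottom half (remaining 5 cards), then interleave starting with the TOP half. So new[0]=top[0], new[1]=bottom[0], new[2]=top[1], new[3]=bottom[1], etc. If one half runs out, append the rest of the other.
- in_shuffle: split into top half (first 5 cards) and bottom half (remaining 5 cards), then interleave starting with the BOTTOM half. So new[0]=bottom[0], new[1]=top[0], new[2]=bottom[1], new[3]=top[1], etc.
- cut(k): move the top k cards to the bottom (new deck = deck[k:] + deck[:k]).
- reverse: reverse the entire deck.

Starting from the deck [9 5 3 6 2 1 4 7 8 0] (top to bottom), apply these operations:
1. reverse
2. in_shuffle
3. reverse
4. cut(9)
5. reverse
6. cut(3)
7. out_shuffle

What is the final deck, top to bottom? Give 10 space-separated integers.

After op 1 (reverse): [0 8 7 4 1 2 6 3 5 9]
After op 2 (in_shuffle): [2 0 6 8 3 7 5 4 9 1]
After op 3 (reverse): [1 9 4 5 7 3 8 6 0 2]
After op 4 (cut(9)): [2 1 9 4 5 7 3 8 6 0]
After op 5 (reverse): [0 6 8 3 7 5 4 9 1 2]
After op 6 (cut(3)): [3 7 5 4 9 1 2 0 6 8]
After op 7 (out_shuffle): [3 1 7 2 5 0 4 6 9 8]

Answer: 3 1 7 2 5 0 4 6 9 8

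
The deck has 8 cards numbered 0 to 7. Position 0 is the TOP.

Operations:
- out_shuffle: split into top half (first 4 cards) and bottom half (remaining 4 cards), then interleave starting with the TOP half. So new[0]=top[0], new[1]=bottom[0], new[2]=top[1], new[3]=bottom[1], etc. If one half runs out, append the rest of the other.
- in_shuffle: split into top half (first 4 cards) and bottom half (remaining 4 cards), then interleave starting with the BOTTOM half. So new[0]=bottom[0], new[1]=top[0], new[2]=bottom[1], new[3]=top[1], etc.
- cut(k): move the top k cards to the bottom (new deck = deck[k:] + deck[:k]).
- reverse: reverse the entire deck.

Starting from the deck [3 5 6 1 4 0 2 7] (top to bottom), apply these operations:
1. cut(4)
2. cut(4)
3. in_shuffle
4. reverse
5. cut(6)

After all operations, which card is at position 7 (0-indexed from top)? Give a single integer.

After op 1 (cut(4)): [4 0 2 7 3 5 6 1]
After op 2 (cut(4)): [3 5 6 1 4 0 2 7]
After op 3 (in_shuffle): [4 3 0 5 2 6 7 1]
After op 4 (reverse): [1 7 6 2 5 0 3 4]
After op 5 (cut(6)): [3 4 1 7 6 2 5 0]
Position 7: card 0.

Answer: 0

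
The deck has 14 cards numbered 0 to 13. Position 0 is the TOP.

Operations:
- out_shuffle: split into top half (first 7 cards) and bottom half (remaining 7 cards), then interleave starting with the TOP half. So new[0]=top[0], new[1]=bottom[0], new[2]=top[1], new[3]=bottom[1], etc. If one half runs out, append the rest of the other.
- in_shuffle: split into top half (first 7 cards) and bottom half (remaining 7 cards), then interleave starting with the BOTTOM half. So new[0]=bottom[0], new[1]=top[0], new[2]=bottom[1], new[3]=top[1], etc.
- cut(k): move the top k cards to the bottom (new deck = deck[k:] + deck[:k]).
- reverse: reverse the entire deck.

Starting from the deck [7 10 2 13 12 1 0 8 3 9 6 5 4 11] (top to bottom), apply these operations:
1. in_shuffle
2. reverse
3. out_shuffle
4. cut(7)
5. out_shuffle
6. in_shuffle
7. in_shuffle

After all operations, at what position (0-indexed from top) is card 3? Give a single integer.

After op 1 (in_shuffle): [8 7 3 10 9 2 6 13 5 12 4 1 11 0]
After op 2 (reverse): [0 11 1 4 12 5 13 6 2 9 10 3 7 8]
After op 3 (out_shuffle): [0 6 11 2 1 9 4 10 12 3 5 7 13 8]
After op 4 (cut(7)): [10 12 3 5 7 13 8 0 6 11 2 1 9 4]
After op 5 (out_shuffle): [10 0 12 6 3 11 5 2 7 1 13 9 8 4]
After op 6 (in_shuffle): [2 10 7 0 1 12 13 6 9 3 8 11 4 5]
After op 7 (in_shuffle): [6 2 9 10 3 7 8 0 11 1 4 12 5 13]
Card 3 is at position 4.

Answer: 4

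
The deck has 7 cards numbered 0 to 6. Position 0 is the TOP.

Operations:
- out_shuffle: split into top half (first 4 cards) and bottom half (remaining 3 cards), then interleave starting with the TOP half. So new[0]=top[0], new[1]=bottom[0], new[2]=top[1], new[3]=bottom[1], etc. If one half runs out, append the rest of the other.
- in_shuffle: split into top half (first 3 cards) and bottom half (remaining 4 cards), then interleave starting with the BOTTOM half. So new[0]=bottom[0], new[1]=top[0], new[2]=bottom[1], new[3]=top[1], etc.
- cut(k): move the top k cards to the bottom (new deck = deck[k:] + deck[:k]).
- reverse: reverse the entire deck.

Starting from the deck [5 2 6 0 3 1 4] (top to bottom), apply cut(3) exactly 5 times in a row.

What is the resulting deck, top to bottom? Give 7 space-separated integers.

Answer: 2 6 0 3 1 4 5

Derivation:
After op 1 (cut(3)): [0 3 1 4 5 2 6]
After op 2 (cut(3)): [4 5 2 6 0 3 1]
After op 3 (cut(3)): [6 0 3 1 4 5 2]
After op 4 (cut(3)): [1 4 5 2 6 0 3]
After op 5 (cut(3)): [2 6 0 3 1 4 5]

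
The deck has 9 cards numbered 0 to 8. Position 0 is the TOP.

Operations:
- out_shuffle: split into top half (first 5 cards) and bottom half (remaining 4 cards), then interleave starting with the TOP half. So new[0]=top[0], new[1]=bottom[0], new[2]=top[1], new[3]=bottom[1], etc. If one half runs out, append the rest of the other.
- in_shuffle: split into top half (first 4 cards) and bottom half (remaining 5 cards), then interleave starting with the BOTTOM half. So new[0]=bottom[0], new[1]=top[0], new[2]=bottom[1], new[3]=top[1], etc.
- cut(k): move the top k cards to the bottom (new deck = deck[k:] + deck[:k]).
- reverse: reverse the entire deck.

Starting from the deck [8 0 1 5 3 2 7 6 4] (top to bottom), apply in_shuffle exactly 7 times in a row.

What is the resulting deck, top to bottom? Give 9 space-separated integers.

Answer: 3 8 2 0 7 1 6 5 4

Derivation:
After op 1 (in_shuffle): [3 8 2 0 7 1 6 5 4]
After op 2 (in_shuffle): [7 3 1 8 6 2 5 0 4]
After op 3 (in_shuffle): [6 7 2 3 5 1 0 8 4]
After op 4 (in_shuffle): [5 6 1 7 0 2 8 3 4]
After op 5 (in_shuffle): [0 5 2 6 8 1 3 7 4]
After op 6 (in_shuffle): [8 0 1 5 3 2 7 6 4]
After op 7 (in_shuffle): [3 8 2 0 7 1 6 5 4]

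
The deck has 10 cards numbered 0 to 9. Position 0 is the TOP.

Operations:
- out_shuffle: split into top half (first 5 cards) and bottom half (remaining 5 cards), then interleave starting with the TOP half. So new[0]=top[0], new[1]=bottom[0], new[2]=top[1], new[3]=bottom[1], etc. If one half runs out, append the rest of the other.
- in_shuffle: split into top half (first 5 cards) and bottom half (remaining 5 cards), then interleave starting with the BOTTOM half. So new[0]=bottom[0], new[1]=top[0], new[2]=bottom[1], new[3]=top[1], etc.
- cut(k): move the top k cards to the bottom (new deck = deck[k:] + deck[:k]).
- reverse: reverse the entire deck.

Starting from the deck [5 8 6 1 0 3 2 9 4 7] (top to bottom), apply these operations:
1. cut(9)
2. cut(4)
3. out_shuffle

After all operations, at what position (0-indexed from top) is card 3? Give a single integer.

Answer: 4

Derivation:
After op 1 (cut(9)): [7 5 8 6 1 0 3 2 9 4]
After op 2 (cut(4)): [1 0 3 2 9 4 7 5 8 6]
After op 3 (out_shuffle): [1 4 0 7 3 5 2 8 9 6]
Card 3 is at position 4.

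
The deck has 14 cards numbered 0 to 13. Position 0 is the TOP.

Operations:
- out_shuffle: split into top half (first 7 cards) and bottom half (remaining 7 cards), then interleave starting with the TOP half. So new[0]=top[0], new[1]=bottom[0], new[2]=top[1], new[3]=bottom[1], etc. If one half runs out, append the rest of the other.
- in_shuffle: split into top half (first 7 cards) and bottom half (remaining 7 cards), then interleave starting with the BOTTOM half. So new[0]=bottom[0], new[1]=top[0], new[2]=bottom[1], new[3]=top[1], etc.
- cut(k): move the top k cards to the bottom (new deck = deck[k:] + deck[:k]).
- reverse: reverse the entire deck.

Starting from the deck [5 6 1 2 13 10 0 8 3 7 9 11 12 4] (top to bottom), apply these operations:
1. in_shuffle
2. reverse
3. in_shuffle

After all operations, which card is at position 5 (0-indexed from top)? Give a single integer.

After op 1 (in_shuffle): [8 5 3 6 7 1 9 2 11 13 12 10 4 0]
After op 2 (reverse): [0 4 10 12 13 11 2 9 1 7 6 3 5 8]
After op 3 (in_shuffle): [9 0 1 4 7 10 6 12 3 13 5 11 8 2]
Position 5: card 10.

Answer: 10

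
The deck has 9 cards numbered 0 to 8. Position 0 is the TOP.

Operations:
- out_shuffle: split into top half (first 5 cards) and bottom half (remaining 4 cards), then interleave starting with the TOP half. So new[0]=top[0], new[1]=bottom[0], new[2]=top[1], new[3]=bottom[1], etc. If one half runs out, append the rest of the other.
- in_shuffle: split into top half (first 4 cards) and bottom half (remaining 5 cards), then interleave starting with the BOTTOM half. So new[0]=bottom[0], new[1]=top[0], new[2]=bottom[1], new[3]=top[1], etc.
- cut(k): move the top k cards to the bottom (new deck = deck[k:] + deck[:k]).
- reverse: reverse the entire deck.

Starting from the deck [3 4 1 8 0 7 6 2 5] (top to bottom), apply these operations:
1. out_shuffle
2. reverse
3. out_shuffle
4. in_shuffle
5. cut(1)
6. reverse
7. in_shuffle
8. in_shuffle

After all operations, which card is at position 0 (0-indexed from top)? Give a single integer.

Answer: 6

Derivation:
After op 1 (out_shuffle): [3 7 4 6 1 2 8 5 0]
After op 2 (reverse): [0 5 8 2 1 6 4 7 3]
After op 3 (out_shuffle): [0 6 5 4 8 7 2 3 1]
After op 4 (in_shuffle): [8 0 7 6 2 5 3 4 1]
After op 5 (cut(1)): [0 7 6 2 5 3 4 1 8]
After op 6 (reverse): [8 1 4 3 5 2 6 7 0]
After op 7 (in_shuffle): [5 8 2 1 6 4 7 3 0]
After op 8 (in_shuffle): [6 5 4 8 7 2 3 1 0]
Position 0: card 6.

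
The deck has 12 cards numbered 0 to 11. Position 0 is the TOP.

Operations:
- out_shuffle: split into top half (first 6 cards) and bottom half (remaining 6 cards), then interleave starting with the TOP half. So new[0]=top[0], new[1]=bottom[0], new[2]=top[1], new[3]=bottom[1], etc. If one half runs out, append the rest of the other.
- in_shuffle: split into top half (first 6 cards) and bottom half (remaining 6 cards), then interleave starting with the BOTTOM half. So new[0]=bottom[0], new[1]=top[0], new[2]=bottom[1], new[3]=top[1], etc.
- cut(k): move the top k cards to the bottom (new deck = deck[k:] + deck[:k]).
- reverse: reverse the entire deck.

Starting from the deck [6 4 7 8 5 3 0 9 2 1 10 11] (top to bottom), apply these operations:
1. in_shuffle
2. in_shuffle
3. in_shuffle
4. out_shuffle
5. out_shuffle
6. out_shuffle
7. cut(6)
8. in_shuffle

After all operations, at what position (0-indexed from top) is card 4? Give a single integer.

After op 1 (in_shuffle): [0 6 9 4 2 7 1 8 10 5 11 3]
After op 2 (in_shuffle): [1 0 8 6 10 9 5 4 11 2 3 7]
After op 3 (in_shuffle): [5 1 4 0 11 8 2 6 3 10 7 9]
After op 4 (out_shuffle): [5 2 1 6 4 3 0 10 11 7 8 9]
After op 5 (out_shuffle): [5 0 2 10 1 11 6 7 4 8 3 9]
After op 6 (out_shuffle): [5 6 0 7 2 4 10 8 1 3 11 9]
After op 7 (cut(6)): [10 8 1 3 11 9 5 6 0 7 2 4]
After op 8 (in_shuffle): [5 10 6 8 0 1 7 3 2 11 4 9]
Card 4 is at position 10.

Answer: 10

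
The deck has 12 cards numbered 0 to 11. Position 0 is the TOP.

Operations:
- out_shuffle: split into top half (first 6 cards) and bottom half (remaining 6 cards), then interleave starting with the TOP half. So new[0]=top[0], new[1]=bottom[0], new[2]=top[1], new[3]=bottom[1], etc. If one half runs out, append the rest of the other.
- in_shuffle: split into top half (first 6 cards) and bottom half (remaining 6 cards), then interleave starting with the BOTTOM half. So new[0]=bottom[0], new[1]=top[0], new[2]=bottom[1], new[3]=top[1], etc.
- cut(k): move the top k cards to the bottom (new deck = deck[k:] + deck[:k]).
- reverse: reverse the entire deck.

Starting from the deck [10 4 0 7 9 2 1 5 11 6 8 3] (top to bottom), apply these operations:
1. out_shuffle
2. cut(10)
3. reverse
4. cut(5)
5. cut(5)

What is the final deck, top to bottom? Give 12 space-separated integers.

After op 1 (out_shuffle): [10 1 4 5 0 11 7 6 9 8 2 3]
After op 2 (cut(10)): [2 3 10 1 4 5 0 11 7 6 9 8]
After op 3 (reverse): [8 9 6 7 11 0 5 4 1 10 3 2]
After op 4 (cut(5)): [0 5 4 1 10 3 2 8 9 6 7 11]
After op 5 (cut(5)): [3 2 8 9 6 7 11 0 5 4 1 10]

Answer: 3 2 8 9 6 7 11 0 5 4 1 10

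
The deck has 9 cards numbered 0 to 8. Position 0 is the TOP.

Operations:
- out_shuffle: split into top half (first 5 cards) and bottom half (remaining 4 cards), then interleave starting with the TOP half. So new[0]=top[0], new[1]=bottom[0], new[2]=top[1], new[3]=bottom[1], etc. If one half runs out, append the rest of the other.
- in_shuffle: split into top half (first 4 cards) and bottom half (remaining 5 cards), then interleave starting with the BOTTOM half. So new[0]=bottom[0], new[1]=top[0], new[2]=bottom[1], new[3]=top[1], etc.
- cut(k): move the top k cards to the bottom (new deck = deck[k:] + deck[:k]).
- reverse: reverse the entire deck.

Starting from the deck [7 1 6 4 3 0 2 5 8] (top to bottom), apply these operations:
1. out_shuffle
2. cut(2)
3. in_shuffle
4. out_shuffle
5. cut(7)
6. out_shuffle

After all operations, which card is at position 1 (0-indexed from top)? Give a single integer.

Answer: 7

Derivation:
After op 1 (out_shuffle): [7 0 1 2 6 5 4 8 3]
After op 2 (cut(2)): [1 2 6 5 4 8 3 7 0]
After op 3 (in_shuffle): [4 1 8 2 3 6 7 5 0]
After op 4 (out_shuffle): [4 6 1 7 8 5 2 0 3]
After op 5 (cut(7)): [0 3 4 6 1 7 8 5 2]
After op 6 (out_shuffle): [0 7 3 8 4 5 6 2 1]
Position 1: card 7.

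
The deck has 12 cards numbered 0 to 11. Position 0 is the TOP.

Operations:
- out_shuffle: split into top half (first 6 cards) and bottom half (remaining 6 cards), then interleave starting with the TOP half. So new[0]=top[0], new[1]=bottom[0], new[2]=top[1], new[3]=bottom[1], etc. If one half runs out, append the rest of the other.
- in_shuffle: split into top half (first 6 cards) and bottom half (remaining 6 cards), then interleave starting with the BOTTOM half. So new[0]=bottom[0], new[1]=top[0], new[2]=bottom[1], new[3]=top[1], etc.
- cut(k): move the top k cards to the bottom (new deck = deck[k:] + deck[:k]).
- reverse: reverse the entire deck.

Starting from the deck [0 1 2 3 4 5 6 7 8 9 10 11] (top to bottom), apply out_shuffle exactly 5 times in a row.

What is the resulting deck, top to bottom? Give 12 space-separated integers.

After op 1 (out_shuffle): [0 6 1 7 2 8 3 9 4 10 5 11]
After op 2 (out_shuffle): [0 3 6 9 1 4 7 10 2 5 8 11]
After op 3 (out_shuffle): [0 7 3 10 6 2 9 5 1 8 4 11]
After op 4 (out_shuffle): [0 9 7 5 3 1 10 8 6 4 2 11]
After op 5 (out_shuffle): [0 10 9 8 7 6 5 4 3 2 1 11]

Answer: 0 10 9 8 7 6 5 4 3 2 1 11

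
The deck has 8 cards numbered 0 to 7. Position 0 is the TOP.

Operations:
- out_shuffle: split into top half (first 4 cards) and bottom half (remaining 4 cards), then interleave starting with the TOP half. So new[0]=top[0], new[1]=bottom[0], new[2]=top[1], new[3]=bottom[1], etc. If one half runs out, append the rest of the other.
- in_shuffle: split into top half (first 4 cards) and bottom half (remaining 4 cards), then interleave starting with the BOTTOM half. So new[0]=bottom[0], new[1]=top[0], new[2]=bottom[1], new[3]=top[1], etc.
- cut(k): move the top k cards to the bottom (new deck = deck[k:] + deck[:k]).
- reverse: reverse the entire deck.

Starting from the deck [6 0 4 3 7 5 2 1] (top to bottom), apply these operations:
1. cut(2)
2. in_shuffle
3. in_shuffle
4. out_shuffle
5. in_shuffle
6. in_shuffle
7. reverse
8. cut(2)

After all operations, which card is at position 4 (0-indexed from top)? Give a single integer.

After op 1 (cut(2)): [4 3 7 5 2 1 6 0]
After op 2 (in_shuffle): [2 4 1 3 6 7 0 5]
After op 3 (in_shuffle): [6 2 7 4 0 1 5 3]
After op 4 (out_shuffle): [6 0 2 1 7 5 4 3]
After op 5 (in_shuffle): [7 6 5 0 4 2 3 1]
After op 6 (in_shuffle): [4 7 2 6 3 5 1 0]
After op 7 (reverse): [0 1 5 3 6 2 7 4]
After op 8 (cut(2)): [5 3 6 2 7 4 0 1]
Position 4: card 7.

Answer: 7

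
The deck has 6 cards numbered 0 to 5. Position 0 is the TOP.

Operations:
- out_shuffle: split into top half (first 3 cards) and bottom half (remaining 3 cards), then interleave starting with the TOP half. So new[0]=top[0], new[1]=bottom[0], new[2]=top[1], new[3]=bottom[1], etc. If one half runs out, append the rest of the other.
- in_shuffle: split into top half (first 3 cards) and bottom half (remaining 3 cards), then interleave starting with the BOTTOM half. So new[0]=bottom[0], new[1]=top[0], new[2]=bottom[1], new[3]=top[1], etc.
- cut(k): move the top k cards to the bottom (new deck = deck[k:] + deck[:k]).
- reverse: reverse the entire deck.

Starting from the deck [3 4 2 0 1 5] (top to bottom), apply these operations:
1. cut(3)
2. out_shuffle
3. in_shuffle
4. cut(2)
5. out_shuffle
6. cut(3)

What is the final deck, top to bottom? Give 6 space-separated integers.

After op 1 (cut(3)): [0 1 5 3 4 2]
After op 2 (out_shuffle): [0 3 1 4 5 2]
After op 3 (in_shuffle): [4 0 5 3 2 1]
After op 4 (cut(2)): [5 3 2 1 4 0]
After op 5 (out_shuffle): [5 1 3 4 2 0]
After op 6 (cut(3)): [4 2 0 5 1 3]

Answer: 4 2 0 5 1 3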